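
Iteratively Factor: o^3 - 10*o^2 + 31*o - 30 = (o - 2)*(o^2 - 8*o + 15) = (o - 3)*(o - 2)*(o - 5)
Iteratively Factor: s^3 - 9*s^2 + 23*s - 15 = (s - 3)*(s^2 - 6*s + 5) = (s - 3)*(s - 1)*(s - 5)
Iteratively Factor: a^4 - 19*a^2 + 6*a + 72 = (a + 4)*(a^3 - 4*a^2 - 3*a + 18) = (a + 2)*(a + 4)*(a^2 - 6*a + 9) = (a - 3)*(a + 2)*(a + 4)*(a - 3)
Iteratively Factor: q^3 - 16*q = (q - 4)*(q^2 + 4*q) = q*(q - 4)*(q + 4)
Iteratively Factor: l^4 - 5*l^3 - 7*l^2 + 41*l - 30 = (l - 1)*(l^3 - 4*l^2 - 11*l + 30) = (l - 5)*(l - 1)*(l^2 + l - 6) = (l - 5)*(l - 2)*(l - 1)*(l + 3)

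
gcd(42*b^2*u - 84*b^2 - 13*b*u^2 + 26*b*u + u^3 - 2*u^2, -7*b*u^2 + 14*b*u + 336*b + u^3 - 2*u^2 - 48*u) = -7*b + u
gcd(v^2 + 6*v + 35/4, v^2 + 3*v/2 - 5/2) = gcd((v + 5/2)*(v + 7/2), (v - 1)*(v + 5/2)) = v + 5/2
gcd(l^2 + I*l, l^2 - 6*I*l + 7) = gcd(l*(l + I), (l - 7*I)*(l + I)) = l + I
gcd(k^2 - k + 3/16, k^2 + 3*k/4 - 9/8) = k - 3/4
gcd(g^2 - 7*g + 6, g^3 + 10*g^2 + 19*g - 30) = g - 1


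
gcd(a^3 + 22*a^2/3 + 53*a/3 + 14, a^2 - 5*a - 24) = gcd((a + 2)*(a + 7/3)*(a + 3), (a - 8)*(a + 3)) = a + 3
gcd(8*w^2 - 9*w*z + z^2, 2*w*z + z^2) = 1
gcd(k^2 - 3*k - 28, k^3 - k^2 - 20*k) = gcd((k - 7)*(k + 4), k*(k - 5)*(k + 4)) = k + 4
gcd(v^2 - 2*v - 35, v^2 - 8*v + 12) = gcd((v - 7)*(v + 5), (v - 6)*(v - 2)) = 1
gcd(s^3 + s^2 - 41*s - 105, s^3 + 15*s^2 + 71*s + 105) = s^2 + 8*s + 15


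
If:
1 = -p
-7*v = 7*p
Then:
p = -1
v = 1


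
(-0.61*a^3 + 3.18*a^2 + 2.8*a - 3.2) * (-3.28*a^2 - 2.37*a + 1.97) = 2.0008*a^5 - 8.9847*a^4 - 17.9223*a^3 + 10.1246*a^2 + 13.1*a - 6.304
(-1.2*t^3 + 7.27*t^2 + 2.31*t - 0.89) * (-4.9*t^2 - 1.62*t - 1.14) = 5.88*t^5 - 33.679*t^4 - 21.7284*t^3 - 7.669*t^2 - 1.1916*t + 1.0146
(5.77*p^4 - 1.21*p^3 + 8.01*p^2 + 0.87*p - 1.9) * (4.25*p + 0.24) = 24.5225*p^5 - 3.7577*p^4 + 33.7521*p^3 + 5.6199*p^2 - 7.8662*p - 0.456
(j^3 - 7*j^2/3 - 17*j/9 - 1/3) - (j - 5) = j^3 - 7*j^2/3 - 26*j/9 + 14/3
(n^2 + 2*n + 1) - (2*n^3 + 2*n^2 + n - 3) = -2*n^3 - n^2 + n + 4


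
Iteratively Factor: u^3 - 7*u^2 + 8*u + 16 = (u + 1)*(u^2 - 8*u + 16) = (u - 4)*(u + 1)*(u - 4)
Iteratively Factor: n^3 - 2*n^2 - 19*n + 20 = (n - 1)*(n^2 - n - 20) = (n - 1)*(n + 4)*(n - 5)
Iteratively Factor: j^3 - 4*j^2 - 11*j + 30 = (j + 3)*(j^2 - 7*j + 10) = (j - 5)*(j + 3)*(j - 2)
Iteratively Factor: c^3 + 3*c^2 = (c)*(c^2 + 3*c) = c*(c + 3)*(c)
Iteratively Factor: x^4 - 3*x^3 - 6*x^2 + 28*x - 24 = (x - 2)*(x^3 - x^2 - 8*x + 12) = (x - 2)*(x + 3)*(x^2 - 4*x + 4) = (x - 2)^2*(x + 3)*(x - 2)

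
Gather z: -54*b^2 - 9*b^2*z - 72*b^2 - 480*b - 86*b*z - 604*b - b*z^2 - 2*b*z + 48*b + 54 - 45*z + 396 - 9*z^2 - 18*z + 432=-126*b^2 - 1036*b + z^2*(-b - 9) + z*(-9*b^2 - 88*b - 63) + 882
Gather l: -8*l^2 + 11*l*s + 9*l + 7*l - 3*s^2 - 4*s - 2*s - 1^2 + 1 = -8*l^2 + l*(11*s + 16) - 3*s^2 - 6*s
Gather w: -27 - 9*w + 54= 27 - 9*w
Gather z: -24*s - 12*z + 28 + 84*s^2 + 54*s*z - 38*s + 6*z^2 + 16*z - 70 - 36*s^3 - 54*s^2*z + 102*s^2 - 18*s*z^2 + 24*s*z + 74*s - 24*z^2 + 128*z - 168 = -36*s^3 + 186*s^2 + 12*s + z^2*(-18*s - 18) + z*(-54*s^2 + 78*s + 132) - 210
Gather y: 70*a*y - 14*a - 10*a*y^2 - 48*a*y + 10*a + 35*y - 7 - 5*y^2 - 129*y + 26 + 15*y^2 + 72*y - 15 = -4*a + y^2*(10 - 10*a) + y*(22*a - 22) + 4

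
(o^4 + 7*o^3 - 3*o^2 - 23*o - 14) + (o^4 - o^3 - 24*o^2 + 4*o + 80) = 2*o^4 + 6*o^3 - 27*o^2 - 19*o + 66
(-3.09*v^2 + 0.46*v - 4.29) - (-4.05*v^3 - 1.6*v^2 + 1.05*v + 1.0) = 4.05*v^3 - 1.49*v^2 - 0.59*v - 5.29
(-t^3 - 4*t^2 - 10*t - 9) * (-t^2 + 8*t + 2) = t^5 - 4*t^4 - 24*t^3 - 79*t^2 - 92*t - 18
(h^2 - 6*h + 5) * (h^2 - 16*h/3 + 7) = h^4 - 34*h^3/3 + 44*h^2 - 206*h/3 + 35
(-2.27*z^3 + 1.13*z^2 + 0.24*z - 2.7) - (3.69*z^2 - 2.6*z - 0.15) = -2.27*z^3 - 2.56*z^2 + 2.84*z - 2.55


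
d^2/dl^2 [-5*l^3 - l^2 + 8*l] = -30*l - 2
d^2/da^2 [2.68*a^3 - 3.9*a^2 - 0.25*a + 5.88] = 16.08*a - 7.8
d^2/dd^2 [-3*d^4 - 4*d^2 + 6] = -36*d^2 - 8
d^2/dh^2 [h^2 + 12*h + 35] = 2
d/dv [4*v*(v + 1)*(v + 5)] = 12*v^2 + 48*v + 20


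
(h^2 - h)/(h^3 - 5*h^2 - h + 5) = h/(h^2 - 4*h - 5)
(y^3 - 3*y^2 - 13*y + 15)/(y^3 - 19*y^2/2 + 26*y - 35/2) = 2*(y + 3)/(2*y - 7)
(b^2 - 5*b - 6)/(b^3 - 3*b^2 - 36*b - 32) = (b - 6)/(b^2 - 4*b - 32)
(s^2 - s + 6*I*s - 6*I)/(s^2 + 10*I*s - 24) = (s - 1)/(s + 4*I)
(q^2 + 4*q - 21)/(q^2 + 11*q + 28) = (q - 3)/(q + 4)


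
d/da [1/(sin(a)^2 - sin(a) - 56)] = (1 - 2*sin(a))*cos(a)/(sin(a) + cos(a)^2 + 55)^2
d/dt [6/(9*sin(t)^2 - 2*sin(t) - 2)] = 12*(1 - 9*sin(t))*cos(t)/(-9*sin(t)^2 + 2*sin(t) + 2)^2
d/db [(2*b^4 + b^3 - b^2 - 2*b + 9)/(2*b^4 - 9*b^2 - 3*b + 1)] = (-2*b^6 - 32*b^5 - 15*b^4 - 70*b^3 - 12*b^2 + 160*b + 25)/(4*b^8 - 36*b^6 - 12*b^5 + 85*b^4 + 54*b^3 - 9*b^2 - 6*b + 1)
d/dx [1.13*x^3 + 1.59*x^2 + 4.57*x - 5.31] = 3.39*x^2 + 3.18*x + 4.57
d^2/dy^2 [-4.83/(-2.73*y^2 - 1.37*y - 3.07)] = (-71.995014*y^2 - 36.129366*y + 4.83*(5.46*y + 1.37)*(10.92*y + 2.74) - 80.961426)/(2.73*y^2 + 1.37*y + 3.07)^3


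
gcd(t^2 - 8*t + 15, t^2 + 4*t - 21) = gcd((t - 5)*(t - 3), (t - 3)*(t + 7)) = t - 3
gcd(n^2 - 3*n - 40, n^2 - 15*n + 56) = n - 8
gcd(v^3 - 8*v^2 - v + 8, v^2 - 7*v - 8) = v^2 - 7*v - 8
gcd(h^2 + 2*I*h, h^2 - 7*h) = h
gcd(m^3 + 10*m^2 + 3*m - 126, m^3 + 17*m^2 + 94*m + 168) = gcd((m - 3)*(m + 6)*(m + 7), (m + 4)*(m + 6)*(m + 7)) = m^2 + 13*m + 42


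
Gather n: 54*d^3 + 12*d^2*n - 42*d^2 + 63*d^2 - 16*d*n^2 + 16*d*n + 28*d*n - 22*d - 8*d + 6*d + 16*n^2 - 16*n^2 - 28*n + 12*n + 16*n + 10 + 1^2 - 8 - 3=54*d^3 + 21*d^2 - 16*d*n^2 - 24*d + n*(12*d^2 + 44*d)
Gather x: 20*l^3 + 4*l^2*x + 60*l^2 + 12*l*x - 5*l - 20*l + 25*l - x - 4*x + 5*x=20*l^3 + 60*l^2 + x*(4*l^2 + 12*l)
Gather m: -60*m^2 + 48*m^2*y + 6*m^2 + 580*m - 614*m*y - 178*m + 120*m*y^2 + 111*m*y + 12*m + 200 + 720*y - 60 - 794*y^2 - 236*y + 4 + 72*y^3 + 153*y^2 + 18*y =m^2*(48*y - 54) + m*(120*y^2 - 503*y + 414) + 72*y^3 - 641*y^2 + 502*y + 144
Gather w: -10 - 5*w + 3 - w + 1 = -6*w - 6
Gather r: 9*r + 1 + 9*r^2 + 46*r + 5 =9*r^2 + 55*r + 6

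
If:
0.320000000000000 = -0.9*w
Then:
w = -0.36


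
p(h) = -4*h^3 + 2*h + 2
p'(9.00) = -970.00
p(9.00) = -2896.00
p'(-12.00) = -1726.00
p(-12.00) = 6890.00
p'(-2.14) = -52.96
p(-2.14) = 36.92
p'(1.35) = -19.87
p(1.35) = -5.14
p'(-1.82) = -37.75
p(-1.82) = 22.47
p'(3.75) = -166.75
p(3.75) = -201.44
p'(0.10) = 1.88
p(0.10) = 2.20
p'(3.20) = -120.88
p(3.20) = -122.67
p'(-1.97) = -44.57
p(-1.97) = 28.64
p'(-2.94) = -101.72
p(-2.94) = 97.77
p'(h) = 2 - 12*h^2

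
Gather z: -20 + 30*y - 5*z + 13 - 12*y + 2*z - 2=18*y - 3*z - 9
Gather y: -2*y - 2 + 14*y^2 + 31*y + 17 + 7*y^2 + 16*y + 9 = 21*y^2 + 45*y + 24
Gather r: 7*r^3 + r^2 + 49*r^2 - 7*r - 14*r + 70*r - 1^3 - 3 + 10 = 7*r^3 + 50*r^2 + 49*r + 6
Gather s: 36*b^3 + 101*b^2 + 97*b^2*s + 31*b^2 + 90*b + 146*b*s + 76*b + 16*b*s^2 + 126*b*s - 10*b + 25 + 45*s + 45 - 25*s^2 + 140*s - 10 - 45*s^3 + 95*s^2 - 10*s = 36*b^3 + 132*b^2 + 156*b - 45*s^3 + s^2*(16*b + 70) + s*(97*b^2 + 272*b + 175) + 60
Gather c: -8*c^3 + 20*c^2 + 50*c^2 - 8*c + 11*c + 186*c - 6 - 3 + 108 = -8*c^3 + 70*c^2 + 189*c + 99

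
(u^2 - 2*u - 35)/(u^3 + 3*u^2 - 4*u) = (u^2 - 2*u - 35)/(u*(u^2 + 3*u - 4))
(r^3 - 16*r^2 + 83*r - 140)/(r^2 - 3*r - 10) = (r^2 - 11*r + 28)/(r + 2)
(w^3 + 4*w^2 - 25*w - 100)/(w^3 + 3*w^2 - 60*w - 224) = (w^2 - 25)/(w^2 - w - 56)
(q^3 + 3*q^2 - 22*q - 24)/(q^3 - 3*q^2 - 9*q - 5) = (q^2 + 2*q - 24)/(q^2 - 4*q - 5)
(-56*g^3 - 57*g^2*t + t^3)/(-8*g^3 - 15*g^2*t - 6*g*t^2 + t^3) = (7*g + t)/(g + t)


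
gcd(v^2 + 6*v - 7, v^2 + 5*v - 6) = v - 1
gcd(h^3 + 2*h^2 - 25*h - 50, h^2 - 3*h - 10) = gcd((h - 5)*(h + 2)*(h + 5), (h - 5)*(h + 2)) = h^2 - 3*h - 10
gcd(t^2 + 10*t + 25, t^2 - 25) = t + 5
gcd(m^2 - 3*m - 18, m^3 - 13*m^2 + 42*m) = m - 6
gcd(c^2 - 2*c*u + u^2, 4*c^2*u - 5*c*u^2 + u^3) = -c + u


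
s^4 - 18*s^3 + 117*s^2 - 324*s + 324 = (s - 6)^2*(s - 3)^2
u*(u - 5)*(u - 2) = u^3 - 7*u^2 + 10*u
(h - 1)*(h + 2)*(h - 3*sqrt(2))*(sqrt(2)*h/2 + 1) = sqrt(2)*h^4/2 - 2*h^3 + sqrt(2)*h^3/2 - 4*sqrt(2)*h^2 - 2*h^2 - 3*sqrt(2)*h + 4*h + 6*sqrt(2)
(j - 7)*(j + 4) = j^2 - 3*j - 28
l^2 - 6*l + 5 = (l - 5)*(l - 1)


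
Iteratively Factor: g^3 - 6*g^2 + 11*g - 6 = (g - 3)*(g^2 - 3*g + 2) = (g - 3)*(g - 2)*(g - 1)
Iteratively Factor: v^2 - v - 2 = (v - 2)*(v + 1)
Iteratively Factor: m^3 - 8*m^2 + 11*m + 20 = (m - 5)*(m^2 - 3*m - 4) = (m - 5)*(m + 1)*(m - 4)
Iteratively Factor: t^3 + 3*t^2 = (t)*(t^2 + 3*t) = t^2*(t + 3)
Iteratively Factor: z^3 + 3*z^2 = (z)*(z^2 + 3*z) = z*(z + 3)*(z)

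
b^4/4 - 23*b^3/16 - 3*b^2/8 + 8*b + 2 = (b/4 + 1/2)*(b - 4)^2*(b + 1/4)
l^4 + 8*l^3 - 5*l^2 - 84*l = l*(l - 3)*(l + 4)*(l + 7)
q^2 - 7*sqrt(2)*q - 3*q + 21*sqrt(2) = (q - 3)*(q - 7*sqrt(2))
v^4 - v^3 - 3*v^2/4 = v^2*(v - 3/2)*(v + 1/2)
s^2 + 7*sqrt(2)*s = s*(s + 7*sqrt(2))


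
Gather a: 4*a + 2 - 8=4*a - 6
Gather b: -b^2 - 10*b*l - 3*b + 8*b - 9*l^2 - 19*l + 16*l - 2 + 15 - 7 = -b^2 + b*(5 - 10*l) - 9*l^2 - 3*l + 6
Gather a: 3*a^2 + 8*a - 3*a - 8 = 3*a^2 + 5*a - 8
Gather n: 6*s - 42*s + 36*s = 0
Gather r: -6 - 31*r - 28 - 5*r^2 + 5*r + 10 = -5*r^2 - 26*r - 24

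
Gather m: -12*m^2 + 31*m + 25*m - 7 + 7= -12*m^2 + 56*m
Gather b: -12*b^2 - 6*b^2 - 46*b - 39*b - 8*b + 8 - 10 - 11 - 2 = -18*b^2 - 93*b - 15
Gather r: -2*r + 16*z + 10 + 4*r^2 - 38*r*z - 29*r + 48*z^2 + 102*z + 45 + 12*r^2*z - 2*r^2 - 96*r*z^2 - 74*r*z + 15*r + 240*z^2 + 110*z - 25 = r^2*(12*z + 2) + r*(-96*z^2 - 112*z - 16) + 288*z^2 + 228*z + 30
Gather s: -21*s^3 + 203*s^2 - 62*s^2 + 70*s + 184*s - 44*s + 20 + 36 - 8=-21*s^3 + 141*s^2 + 210*s + 48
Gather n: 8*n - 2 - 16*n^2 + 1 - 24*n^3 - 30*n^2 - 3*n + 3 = -24*n^3 - 46*n^2 + 5*n + 2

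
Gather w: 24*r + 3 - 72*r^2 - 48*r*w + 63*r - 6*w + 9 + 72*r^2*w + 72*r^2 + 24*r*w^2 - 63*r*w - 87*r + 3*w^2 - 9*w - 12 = w^2*(24*r + 3) + w*(72*r^2 - 111*r - 15)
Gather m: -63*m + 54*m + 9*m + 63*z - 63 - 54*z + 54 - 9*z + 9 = 0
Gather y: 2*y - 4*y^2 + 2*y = -4*y^2 + 4*y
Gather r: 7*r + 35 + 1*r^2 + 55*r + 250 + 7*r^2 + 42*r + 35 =8*r^2 + 104*r + 320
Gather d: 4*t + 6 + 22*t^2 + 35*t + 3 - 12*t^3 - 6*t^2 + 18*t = -12*t^3 + 16*t^2 + 57*t + 9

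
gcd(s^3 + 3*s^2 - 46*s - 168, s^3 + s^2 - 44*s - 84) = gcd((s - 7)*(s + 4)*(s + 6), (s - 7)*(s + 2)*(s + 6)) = s^2 - s - 42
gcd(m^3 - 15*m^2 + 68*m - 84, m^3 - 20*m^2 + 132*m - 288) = m - 6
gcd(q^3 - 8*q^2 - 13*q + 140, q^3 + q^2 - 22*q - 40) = q^2 - q - 20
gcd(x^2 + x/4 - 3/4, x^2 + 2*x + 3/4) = 1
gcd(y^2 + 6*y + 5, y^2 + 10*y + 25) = y + 5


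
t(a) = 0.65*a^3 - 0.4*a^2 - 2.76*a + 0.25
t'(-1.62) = 3.65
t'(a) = 1.95*a^2 - 0.8*a - 2.76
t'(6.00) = 62.64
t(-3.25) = -17.32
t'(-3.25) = 20.44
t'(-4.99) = 49.79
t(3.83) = 20.33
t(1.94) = -1.86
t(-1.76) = 0.32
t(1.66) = -2.46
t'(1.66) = 1.29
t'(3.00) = 12.39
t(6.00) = 109.69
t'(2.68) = 9.10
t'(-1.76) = 4.69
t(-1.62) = 0.91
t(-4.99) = -76.70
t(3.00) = 5.92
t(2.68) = 2.49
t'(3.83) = 22.78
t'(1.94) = 3.03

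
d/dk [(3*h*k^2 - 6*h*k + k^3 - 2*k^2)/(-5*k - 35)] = (-3*h*k^2 - 42*h*k + 42*h - 2*k^3 - 19*k^2 + 28*k)/(5*(k^2 + 14*k + 49))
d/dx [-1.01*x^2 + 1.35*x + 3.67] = 1.35 - 2.02*x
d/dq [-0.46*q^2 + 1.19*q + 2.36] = 1.19 - 0.92*q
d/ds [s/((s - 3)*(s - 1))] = (3 - s^2)/(s^4 - 8*s^3 + 22*s^2 - 24*s + 9)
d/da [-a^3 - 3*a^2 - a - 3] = -3*a^2 - 6*a - 1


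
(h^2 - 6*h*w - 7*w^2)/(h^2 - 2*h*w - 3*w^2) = (-h + 7*w)/(-h + 3*w)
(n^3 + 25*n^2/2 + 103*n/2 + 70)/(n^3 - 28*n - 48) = (2*n^2 + 17*n + 35)/(2*(n^2 - 4*n - 12))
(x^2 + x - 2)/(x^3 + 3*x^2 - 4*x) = (x + 2)/(x*(x + 4))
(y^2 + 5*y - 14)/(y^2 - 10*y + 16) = (y + 7)/(y - 8)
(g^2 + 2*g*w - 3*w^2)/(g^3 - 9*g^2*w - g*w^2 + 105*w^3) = (g - w)/(g^2 - 12*g*w + 35*w^2)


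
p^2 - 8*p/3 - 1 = (p - 3)*(p + 1/3)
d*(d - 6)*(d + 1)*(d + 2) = d^4 - 3*d^3 - 16*d^2 - 12*d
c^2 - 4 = (c - 2)*(c + 2)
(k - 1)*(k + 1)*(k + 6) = k^3 + 6*k^2 - k - 6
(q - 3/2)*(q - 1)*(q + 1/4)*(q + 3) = q^4 + 3*q^3/4 - 47*q^2/8 + 3*q + 9/8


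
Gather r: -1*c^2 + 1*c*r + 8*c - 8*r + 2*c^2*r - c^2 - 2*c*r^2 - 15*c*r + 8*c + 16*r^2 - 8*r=-2*c^2 + 16*c + r^2*(16 - 2*c) + r*(2*c^2 - 14*c - 16)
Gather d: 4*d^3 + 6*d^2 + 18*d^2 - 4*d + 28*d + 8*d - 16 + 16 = 4*d^3 + 24*d^2 + 32*d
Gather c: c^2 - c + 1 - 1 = c^2 - c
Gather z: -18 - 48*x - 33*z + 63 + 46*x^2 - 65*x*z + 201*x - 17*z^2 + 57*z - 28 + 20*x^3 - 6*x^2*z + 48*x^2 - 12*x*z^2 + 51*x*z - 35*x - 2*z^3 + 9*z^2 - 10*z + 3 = 20*x^3 + 94*x^2 + 118*x - 2*z^3 + z^2*(-12*x - 8) + z*(-6*x^2 - 14*x + 14) + 20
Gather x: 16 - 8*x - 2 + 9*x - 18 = x - 4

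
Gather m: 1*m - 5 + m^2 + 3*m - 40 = m^2 + 4*m - 45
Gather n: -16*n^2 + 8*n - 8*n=-16*n^2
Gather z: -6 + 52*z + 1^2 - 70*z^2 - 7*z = -70*z^2 + 45*z - 5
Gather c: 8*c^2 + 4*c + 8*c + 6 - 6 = 8*c^2 + 12*c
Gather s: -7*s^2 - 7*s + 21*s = -7*s^2 + 14*s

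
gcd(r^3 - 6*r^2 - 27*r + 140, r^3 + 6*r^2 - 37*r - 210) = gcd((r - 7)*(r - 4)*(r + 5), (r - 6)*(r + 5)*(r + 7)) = r + 5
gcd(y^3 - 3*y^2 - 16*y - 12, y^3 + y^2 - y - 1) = y + 1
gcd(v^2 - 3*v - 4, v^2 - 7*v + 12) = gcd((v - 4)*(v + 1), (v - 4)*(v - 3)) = v - 4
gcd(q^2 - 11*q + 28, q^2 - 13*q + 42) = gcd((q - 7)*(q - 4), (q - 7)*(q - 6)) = q - 7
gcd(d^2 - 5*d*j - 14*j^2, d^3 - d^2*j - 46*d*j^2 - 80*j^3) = d + 2*j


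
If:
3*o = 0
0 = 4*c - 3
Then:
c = 3/4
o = 0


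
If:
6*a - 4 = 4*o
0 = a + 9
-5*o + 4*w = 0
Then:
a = -9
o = -29/2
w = -145/8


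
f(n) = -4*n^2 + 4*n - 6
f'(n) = 4 - 8*n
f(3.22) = -34.59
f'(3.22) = -21.76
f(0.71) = -5.18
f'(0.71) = -1.68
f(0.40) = -5.04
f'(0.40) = 0.80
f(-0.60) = -9.84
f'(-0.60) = 8.80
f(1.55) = -9.41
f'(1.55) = -8.40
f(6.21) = -135.42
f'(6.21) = -45.68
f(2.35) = -18.69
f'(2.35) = -14.80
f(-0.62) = -10.02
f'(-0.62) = 8.96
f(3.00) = -30.00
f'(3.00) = -20.00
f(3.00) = -30.00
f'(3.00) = -20.00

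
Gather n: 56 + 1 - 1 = 56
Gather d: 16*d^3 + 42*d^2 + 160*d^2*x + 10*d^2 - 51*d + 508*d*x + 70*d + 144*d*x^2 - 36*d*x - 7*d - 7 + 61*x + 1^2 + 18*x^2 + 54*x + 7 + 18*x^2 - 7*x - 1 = 16*d^3 + d^2*(160*x + 52) + d*(144*x^2 + 472*x + 12) + 36*x^2 + 108*x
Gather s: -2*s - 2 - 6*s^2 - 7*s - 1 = -6*s^2 - 9*s - 3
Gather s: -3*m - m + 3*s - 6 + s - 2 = -4*m + 4*s - 8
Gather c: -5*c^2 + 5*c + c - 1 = -5*c^2 + 6*c - 1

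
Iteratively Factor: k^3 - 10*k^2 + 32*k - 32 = (k - 4)*(k^2 - 6*k + 8) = (k - 4)^2*(k - 2)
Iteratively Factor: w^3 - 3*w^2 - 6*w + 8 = (w - 1)*(w^2 - 2*w - 8) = (w - 4)*(w - 1)*(w + 2)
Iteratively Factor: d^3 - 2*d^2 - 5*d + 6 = (d - 3)*(d^2 + d - 2) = (d - 3)*(d + 2)*(d - 1)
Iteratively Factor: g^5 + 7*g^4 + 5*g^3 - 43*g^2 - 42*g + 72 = (g + 3)*(g^4 + 4*g^3 - 7*g^2 - 22*g + 24) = (g - 2)*(g + 3)*(g^3 + 6*g^2 + 5*g - 12) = (g - 2)*(g + 3)^2*(g^2 + 3*g - 4) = (g - 2)*(g + 3)^2*(g + 4)*(g - 1)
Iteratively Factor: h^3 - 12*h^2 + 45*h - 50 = (h - 5)*(h^2 - 7*h + 10) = (h - 5)*(h - 2)*(h - 5)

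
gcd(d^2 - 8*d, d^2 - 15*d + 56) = d - 8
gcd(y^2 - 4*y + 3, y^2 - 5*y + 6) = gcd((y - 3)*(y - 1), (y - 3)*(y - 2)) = y - 3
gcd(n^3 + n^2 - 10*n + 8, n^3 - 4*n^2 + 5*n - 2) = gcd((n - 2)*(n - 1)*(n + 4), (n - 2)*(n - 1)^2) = n^2 - 3*n + 2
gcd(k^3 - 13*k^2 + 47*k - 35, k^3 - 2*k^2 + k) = k - 1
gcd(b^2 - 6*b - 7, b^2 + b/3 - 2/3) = b + 1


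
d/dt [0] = 0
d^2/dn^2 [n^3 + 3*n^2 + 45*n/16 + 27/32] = 6*n + 6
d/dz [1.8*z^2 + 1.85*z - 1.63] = 3.6*z + 1.85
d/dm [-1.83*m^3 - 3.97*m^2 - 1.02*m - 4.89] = -5.49*m^2 - 7.94*m - 1.02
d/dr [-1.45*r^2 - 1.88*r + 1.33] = -2.9*r - 1.88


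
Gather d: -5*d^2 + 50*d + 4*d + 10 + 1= -5*d^2 + 54*d + 11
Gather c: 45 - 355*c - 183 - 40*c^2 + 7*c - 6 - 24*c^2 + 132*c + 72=-64*c^2 - 216*c - 72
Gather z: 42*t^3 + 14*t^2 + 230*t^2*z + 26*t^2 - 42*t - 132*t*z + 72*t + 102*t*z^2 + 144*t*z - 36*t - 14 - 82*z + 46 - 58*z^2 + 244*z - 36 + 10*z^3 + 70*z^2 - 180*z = 42*t^3 + 40*t^2 - 6*t + 10*z^3 + z^2*(102*t + 12) + z*(230*t^2 + 12*t - 18) - 4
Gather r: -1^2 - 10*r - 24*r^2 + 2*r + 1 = -24*r^2 - 8*r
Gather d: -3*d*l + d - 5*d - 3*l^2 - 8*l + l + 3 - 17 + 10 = d*(-3*l - 4) - 3*l^2 - 7*l - 4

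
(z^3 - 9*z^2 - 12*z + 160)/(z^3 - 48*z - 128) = (z - 5)/(z + 4)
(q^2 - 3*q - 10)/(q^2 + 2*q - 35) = (q + 2)/(q + 7)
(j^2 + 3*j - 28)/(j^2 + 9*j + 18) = (j^2 + 3*j - 28)/(j^2 + 9*j + 18)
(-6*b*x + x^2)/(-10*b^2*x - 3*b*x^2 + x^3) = (6*b - x)/(10*b^2 + 3*b*x - x^2)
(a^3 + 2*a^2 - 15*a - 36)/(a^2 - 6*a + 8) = (a^2 + 6*a + 9)/(a - 2)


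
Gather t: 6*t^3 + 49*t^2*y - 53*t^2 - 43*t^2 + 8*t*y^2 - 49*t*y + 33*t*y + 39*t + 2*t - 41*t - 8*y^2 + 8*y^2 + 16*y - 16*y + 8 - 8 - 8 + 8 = 6*t^3 + t^2*(49*y - 96) + t*(8*y^2 - 16*y)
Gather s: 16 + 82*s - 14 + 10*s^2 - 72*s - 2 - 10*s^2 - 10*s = 0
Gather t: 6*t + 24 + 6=6*t + 30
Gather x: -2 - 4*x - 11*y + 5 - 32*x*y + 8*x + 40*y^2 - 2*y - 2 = x*(4 - 32*y) + 40*y^2 - 13*y + 1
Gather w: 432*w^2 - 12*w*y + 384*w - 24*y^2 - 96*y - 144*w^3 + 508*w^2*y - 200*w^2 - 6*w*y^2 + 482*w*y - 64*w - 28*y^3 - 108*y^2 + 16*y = -144*w^3 + w^2*(508*y + 232) + w*(-6*y^2 + 470*y + 320) - 28*y^3 - 132*y^2 - 80*y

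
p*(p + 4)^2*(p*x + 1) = p^4*x + 8*p^3*x + p^3 + 16*p^2*x + 8*p^2 + 16*p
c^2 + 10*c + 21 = (c + 3)*(c + 7)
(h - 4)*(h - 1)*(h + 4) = h^3 - h^2 - 16*h + 16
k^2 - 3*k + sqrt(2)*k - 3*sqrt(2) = (k - 3)*(k + sqrt(2))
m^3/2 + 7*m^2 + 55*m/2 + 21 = (m/2 + 1/2)*(m + 6)*(m + 7)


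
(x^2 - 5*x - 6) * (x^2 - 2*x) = x^4 - 7*x^3 + 4*x^2 + 12*x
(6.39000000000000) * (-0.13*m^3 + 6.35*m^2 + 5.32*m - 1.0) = -0.8307*m^3 + 40.5765*m^2 + 33.9948*m - 6.39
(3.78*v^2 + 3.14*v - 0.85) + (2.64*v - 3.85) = 3.78*v^2 + 5.78*v - 4.7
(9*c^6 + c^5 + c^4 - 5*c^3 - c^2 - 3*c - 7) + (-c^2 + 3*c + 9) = 9*c^6 + c^5 + c^4 - 5*c^3 - 2*c^2 + 2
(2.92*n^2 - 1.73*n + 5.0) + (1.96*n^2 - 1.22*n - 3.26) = 4.88*n^2 - 2.95*n + 1.74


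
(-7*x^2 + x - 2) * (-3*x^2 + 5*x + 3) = 21*x^4 - 38*x^3 - 10*x^2 - 7*x - 6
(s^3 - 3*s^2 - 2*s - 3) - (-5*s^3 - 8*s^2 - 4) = 6*s^3 + 5*s^2 - 2*s + 1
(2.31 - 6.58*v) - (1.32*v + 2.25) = 0.0600000000000001 - 7.9*v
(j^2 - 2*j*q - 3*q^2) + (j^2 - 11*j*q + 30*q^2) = 2*j^2 - 13*j*q + 27*q^2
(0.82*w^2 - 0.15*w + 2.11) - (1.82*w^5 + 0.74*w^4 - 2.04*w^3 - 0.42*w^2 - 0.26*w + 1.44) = -1.82*w^5 - 0.74*w^4 + 2.04*w^3 + 1.24*w^2 + 0.11*w + 0.67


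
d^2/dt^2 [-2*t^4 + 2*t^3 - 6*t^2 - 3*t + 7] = -24*t^2 + 12*t - 12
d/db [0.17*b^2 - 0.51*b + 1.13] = 0.34*b - 0.51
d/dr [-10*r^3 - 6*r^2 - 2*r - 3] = -30*r^2 - 12*r - 2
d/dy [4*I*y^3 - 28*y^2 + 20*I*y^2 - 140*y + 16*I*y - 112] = 12*I*y^2 + y*(-56 + 40*I) - 140 + 16*I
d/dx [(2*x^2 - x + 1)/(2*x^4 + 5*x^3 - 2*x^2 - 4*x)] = (-8*x^5 - 4*x^4 + 2*x^3 - 25*x^2 + 4*x + 4)/(x^2*(4*x^6 + 20*x^5 + 17*x^4 - 36*x^3 - 36*x^2 + 16*x + 16))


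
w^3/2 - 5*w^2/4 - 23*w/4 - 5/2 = (w/2 + 1)*(w - 5)*(w + 1/2)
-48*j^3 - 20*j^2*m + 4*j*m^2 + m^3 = (-4*j + m)*(2*j + m)*(6*j + m)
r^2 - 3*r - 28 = (r - 7)*(r + 4)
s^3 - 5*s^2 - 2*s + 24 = (s - 4)*(s - 3)*(s + 2)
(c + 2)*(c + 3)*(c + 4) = c^3 + 9*c^2 + 26*c + 24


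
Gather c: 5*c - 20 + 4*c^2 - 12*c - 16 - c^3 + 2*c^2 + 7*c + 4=-c^3 + 6*c^2 - 32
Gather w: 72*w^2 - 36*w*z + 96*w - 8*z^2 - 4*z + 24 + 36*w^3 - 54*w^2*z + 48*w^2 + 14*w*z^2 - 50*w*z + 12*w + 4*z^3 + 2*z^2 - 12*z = 36*w^3 + w^2*(120 - 54*z) + w*(14*z^2 - 86*z + 108) + 4*z^3 - 6*z^2 - 16*z + 24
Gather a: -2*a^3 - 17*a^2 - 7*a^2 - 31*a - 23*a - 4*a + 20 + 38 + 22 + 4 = -2*a^3 - 24*a^2 - 58*a + 84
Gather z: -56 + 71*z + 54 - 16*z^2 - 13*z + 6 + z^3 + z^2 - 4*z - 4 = z^3 - 15*z^2 + 54*z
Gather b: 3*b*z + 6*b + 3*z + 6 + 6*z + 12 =b*(3*z + 6) + 9*z + 18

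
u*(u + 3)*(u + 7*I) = u^3 + 3*u^2 + 7*I*u^2 + 21*I*u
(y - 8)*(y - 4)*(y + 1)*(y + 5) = y^4 - 6*y^3 - 35*y^2 + 132*y + 160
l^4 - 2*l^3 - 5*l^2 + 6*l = l*(l - 3)*(l - 1)*(l + 2)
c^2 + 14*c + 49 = (c + 7)^2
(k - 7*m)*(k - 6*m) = k^2 - 13*k*m + 42*m^2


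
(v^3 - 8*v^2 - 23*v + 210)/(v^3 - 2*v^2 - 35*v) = (v - 6)/v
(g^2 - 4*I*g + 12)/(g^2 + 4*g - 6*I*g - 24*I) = (g + 2*I)/(g + 4)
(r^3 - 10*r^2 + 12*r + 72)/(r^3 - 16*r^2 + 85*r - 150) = (r^2 - 4*r - 12)/(r^2 - 10*r + 25)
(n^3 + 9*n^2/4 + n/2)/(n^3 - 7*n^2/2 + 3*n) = (4*n^2 + 9*n + 2)/(2*(2*n^2 - 7*n + 6))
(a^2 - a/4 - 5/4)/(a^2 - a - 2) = (a - 5/4)/(a - 2)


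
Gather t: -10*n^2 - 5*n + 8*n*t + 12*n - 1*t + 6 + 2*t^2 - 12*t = -10*n^2 + 7*n + 2*t^2 + t*(8*n - 13) + 6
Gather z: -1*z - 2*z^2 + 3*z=-2*z^2 + 2*z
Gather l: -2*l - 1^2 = -2*l - 1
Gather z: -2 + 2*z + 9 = 2*z + 7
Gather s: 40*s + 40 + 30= 40*s + 70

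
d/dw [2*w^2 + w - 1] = 4*w + 1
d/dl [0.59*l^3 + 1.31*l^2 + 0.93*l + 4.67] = 1.77*l^2 + 2.62*l + 0.93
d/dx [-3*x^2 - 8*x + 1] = -6*x - 8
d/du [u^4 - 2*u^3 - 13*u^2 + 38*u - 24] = 4*u^3 - 6*u^2 - 26*u + 38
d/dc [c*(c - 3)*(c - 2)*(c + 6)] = 4*c^3 + 3*c^2 - 48*c + 36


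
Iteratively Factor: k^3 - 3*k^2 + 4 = (k - 2)*(k^2 - k - 2) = (k - 2)^2*(k + 1)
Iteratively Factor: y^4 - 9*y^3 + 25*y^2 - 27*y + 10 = (y - 1)*(y^3 - 8*y^2 + 17*y - 10) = (y - 5)*(y - 1)*(y^2 - 3*y + 2) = (y - 5)*(y - 2)*(y - 1)*(y - 1)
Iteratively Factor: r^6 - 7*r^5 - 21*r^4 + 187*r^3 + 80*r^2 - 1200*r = (r + 4)*(r^5 - 11*r^4 + 23*r^3 + 95*r^2 - 300*r) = (r - 5)*(r + 4)*(r^4 - 6*r^3 - 7*r^2 + 60*r) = (r - 5)*(r + 3)*(r + 4)*(r^3 - 9*r^2 + 20*r) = (r - 5)^2*(r + 3)*(r + 4)*(r^2 - 4*r) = r*(r - 5)^2*(r + 3)*(r + 4)*(r - 4)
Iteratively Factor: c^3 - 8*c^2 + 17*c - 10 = (c - 1)*(c^2 - 7*c + 10) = (c - 5)*(c - 1)*(c - 2)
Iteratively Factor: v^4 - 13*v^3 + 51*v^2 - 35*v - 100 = (v - 5)*(v^3 - 8*v^2 + 11*v + 20) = (v - 5)*(v + 1)*(v^2 - 9*v + 20) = (v - 5)^2*(v + 1)*(v - 4)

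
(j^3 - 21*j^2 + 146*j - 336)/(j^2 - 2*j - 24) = (j^2 - 15*j + 56)/(j + 4)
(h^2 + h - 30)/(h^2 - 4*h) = (h^2 + h - 30)/(h*(h - 4))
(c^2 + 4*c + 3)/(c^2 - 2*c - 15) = (c + 1)/(c - 5)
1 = 1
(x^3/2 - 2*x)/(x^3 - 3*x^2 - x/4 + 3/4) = 2*x*(x^2 - 4)/(4*x^3 - 12*x^2 - x + 3)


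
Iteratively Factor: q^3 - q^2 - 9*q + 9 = (q + 3)*(q^2 - 4*q + 3) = (q - 1)*(q + 3)*(q - 3)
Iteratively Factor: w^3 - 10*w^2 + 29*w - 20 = (w - 4)*(w^2 - 6*w + 5) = (w - 4)*(w - 1)*(w - 5)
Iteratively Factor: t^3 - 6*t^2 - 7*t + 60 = (t + 3)*(t^2 - 9*t + 20) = (t - 5)*(t + 3)*(t - 4)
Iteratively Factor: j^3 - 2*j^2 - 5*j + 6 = (j - 1)*(j^2 - j - 6) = (j - 1)*(j + 2)*(j - 3)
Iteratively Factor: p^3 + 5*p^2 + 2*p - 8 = (p + 2)*(p^2 + 3*p - 4) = (p - 1)*(p + 2)*(p + 4)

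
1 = 1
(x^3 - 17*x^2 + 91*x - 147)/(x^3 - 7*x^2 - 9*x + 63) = (x - 7)/(x + 3)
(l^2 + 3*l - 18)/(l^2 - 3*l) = (l + 6)/l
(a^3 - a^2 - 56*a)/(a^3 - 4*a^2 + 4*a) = (a^2 - a - 56)/(a^2 - 4*a + 4)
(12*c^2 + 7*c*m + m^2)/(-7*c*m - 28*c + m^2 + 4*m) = (-12*c^2 - 7*c*m - m^2)/(7*c*m + 28*c - m^2 - 4*m)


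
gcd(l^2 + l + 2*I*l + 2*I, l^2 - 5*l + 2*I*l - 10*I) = l + 2*I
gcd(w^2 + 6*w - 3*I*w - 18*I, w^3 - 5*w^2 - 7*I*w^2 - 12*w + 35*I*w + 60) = w - 3*I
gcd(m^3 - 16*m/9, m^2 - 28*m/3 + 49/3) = 1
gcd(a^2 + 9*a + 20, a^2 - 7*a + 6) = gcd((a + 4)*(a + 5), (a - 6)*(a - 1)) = 1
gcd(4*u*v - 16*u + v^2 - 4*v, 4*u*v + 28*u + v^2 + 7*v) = 4*u + v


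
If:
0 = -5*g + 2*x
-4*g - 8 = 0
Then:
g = -2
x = -5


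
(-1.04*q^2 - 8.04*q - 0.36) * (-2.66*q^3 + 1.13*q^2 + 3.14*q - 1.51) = 2.7664*q^5 + 20.2112*q^4 - 11.3932*q^3 - 24.082*q^2 + 11.01*q + 0.5436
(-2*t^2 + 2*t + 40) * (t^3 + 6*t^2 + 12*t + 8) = -2*t^5 - 10*t^4 + 28*t^3 + 248*t^2 + 496*t + 320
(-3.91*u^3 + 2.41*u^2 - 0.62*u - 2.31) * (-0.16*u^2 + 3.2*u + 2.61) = 0.6256*u^5 - 12.8976*u^4 - 2.3939*u^3 + 4.6757*u^2 - 9.0102*u - 6.0291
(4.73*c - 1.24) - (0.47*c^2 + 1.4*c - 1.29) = -0.47*c^2 + 3.33*c + 0.05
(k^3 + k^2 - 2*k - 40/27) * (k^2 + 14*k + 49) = k^5 + 15*k^4 + 61*k^3 + 527*k^2/27 - 3206*k/27 - 1960/27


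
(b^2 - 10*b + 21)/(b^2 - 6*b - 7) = (b - 3)/(b + 1)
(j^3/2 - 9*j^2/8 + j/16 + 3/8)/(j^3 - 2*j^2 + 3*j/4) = (8*j^3 - 18*j^2 + j + 6)/(4*j*(4*j^2 - 8*j + 3))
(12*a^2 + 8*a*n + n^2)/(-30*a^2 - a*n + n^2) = (-12*a^2 - 8*a*n - n^2)/(30*a^2 + a*n - n^2)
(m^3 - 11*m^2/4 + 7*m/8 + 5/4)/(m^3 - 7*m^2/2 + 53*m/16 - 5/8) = 2*(2*m + 1)/(4*m - 1)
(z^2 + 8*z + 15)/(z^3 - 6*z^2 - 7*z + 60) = (z + 5)/(z^2 - 9*z + 20)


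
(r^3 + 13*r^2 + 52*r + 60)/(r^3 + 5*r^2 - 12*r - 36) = (r + 5)/(r - 3)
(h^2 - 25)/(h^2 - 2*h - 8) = (25 - h^2)/(-h^2 + 2*h + 8)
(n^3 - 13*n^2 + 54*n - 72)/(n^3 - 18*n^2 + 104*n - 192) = (n - 3)/(n - 8)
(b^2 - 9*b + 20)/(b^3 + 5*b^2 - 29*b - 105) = (b - 4)/(b^2 + 10*b + 21)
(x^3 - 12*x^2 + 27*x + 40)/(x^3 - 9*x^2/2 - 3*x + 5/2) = 2*(x - 8)/(2*x - 1)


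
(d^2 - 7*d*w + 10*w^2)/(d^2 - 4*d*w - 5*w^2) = (d - 2*w)/(d + w)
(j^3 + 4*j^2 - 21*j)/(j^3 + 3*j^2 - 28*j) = (j - 3)/(j - 4)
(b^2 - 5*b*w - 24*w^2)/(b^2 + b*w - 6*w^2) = (-b + 8*w)/(-b + 2*w)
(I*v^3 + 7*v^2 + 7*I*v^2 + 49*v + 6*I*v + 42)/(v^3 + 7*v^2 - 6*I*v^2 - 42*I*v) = (I*v^3 + 7*v^2*(1 + I) + v*(49 + 6*I) + 42)/(v*(v^2 + v*(7 - 6*I) - 42*I))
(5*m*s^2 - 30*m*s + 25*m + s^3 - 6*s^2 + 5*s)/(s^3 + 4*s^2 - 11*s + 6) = (5*m*s - 25*m + s^2 - 5*s)/(s^2 + 5*s - 6)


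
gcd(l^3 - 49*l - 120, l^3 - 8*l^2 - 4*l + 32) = l - 8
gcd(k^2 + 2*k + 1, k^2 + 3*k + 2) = k + 1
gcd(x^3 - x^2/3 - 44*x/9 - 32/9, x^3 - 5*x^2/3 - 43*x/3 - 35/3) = x + 1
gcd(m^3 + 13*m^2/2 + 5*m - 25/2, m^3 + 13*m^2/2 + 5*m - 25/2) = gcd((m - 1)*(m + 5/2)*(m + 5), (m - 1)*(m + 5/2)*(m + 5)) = m^3 + 13*m^2/2 + 5*m - 25/2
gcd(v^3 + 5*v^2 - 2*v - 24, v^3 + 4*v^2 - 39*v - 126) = v + 3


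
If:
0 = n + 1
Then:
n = -1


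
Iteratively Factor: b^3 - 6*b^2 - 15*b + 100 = (b + 4)*(b^2 - 10*b + 25) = (b - 5)*(b + 4)*(b - 5)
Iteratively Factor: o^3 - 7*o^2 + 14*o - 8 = (o - 2)*(o^2 - 5*o + 4) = (o - 2)*(o - 1)*(o - 4)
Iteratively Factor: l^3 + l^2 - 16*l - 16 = (l + 1)*(l^2 - 16) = (l + 1)*(l + 4)*(l - 4)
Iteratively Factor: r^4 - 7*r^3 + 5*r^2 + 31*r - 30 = (r + 2)*(r^3 - 9*r^2 + 23*r - 15) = (r - 5)*(r + 2)*(r^2 - 4*r + 3) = (r - 5)*(r - 3)*(r + 2)*(r - 1)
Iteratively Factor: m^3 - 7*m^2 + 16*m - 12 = (m - 3)*(m^2 - 4*m + 4) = (m - 3)*(m - 2)*(m - 2)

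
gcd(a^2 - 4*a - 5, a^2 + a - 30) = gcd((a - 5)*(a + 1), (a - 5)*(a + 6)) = a - 5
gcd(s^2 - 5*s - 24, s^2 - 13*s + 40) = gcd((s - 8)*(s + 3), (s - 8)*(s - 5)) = s - 8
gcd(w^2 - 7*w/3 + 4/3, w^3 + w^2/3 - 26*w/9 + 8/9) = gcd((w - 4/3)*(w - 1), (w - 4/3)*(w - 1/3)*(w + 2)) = w - 4/3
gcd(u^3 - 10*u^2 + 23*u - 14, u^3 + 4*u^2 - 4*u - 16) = u - 2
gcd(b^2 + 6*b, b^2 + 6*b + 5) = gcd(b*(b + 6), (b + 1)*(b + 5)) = 1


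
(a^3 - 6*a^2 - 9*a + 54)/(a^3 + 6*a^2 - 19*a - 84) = (a^2 - 9*a + 18)/(a^2 + 3*a - 28)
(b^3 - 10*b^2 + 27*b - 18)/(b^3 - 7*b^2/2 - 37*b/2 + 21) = 2*(b - 3)/(2*b + 7)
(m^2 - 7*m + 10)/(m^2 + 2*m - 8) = (m - 5)/(m + 4)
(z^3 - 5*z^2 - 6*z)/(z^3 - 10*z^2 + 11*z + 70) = z*(z^2 - 5*z - 6)/(z^3 - 10*z^2 + 11*z + 70)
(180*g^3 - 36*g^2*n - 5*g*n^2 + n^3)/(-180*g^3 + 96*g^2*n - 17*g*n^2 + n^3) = (-6*g - n)/(6*g - n)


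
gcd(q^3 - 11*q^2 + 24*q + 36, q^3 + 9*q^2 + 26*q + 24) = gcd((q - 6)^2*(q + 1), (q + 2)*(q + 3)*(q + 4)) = 1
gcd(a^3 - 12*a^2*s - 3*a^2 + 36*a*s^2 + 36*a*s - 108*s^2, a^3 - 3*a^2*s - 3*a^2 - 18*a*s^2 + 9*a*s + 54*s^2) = -a^2 + 6*a*s + 3*a - 18*s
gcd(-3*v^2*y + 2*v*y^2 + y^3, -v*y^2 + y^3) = -v*y + y^2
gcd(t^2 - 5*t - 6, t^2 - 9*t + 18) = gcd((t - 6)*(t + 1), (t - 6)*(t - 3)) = t - 6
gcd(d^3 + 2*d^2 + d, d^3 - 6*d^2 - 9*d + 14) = 1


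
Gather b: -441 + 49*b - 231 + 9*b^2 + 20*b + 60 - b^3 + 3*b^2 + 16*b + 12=-b^3 + 12*b^2 + 85*b - 600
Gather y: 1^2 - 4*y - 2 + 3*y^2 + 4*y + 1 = 3*y^2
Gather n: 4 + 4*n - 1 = 4*n + 3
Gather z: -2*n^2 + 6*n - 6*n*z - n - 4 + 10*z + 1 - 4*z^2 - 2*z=-2*n^2 + 5*n - 4*z^2 + z*(8 - 6*n) - 3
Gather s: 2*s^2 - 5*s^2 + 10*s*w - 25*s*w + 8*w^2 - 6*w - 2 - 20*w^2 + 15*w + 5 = -3*s^2 - 15*s*w - 12*w^2 + 9*w + 3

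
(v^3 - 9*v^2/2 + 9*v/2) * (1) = v^3 - 9*v^2/2 + 9*v/2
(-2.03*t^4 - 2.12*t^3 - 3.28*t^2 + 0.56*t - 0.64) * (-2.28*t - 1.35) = 4.6284*t^5 + 7.5741*t^4 + 10.3404*t^3 + 3.1512*t^2 + 0.7032*t + 0.864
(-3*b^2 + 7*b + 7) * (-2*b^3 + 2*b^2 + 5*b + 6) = 6*b^5 - 20*b^4 - 15*b^3 + 31*b^2 + 77*b + 42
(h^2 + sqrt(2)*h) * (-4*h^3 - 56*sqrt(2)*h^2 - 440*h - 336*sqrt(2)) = -4*h^5 - 60*sqrt(2)*h^4 - 552*h^3 - 776*sqrt(2)*h^2 - 672*h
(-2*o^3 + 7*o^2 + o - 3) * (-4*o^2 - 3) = 8*o^5 - 28*o^4 + 2*o^3 - 9*o^2 - 3*o + 9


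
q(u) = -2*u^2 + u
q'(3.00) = -11.00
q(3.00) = -15.00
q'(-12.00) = 49.00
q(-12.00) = -300.00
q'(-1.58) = 7.32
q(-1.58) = -6.57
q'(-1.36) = 6.44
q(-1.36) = -5.06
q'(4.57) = -17.28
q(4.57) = -37.20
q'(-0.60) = 3.40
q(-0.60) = -1.32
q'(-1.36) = 6.44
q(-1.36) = -5.06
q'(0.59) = -1.36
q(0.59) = -0.11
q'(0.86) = -2.44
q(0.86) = -0.62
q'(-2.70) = 11.80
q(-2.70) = -17.28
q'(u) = 1 - 4*u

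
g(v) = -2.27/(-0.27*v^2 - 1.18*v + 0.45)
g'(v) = -2.27*(0.54*v + 1.18)/(-0.27*v^2 - 1.18*v + 0.45)^2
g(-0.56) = -2.21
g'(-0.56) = -1.89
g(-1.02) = -1.65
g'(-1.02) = -0.76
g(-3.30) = -1.62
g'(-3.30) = 0.69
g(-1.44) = -1.43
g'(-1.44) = -0.36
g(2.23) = 0.64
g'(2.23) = -0.44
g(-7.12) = 0.47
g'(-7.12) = 0.26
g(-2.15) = -1.31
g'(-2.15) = -0.01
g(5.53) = 0.16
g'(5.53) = -0.05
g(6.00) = 0.14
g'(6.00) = -0.04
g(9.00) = 0.07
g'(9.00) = -0.01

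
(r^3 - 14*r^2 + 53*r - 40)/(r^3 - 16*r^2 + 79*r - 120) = (r - 1)/(r - 3)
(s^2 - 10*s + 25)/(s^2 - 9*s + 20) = (s - 5)/(s - 4)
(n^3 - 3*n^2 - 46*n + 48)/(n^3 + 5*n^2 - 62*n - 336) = (n - 1)/(n + 7)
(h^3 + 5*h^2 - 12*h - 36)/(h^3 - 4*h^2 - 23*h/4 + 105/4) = 4*(h^2 + 8*h + 12)/(4*h^2 - 4*h - 35)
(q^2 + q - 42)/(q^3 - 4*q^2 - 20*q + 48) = (q + 7)/(q^2 + 2*q - 8)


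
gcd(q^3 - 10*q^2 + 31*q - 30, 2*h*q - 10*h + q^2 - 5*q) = q - 5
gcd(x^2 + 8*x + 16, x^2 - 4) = 1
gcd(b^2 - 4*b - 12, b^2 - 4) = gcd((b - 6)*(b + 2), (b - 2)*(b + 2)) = b + 2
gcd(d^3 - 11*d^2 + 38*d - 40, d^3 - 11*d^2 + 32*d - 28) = d - 2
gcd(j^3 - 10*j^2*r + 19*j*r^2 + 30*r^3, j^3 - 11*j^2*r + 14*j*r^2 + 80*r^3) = -j + 5*r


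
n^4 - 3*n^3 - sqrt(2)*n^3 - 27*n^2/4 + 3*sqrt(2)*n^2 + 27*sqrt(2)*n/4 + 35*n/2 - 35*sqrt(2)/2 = (n - 7/2)*(n - 2)*(n + 5/2)*(n - sqrt(2))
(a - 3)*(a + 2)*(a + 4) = a^3 + 3*a^2 - 10*a - 24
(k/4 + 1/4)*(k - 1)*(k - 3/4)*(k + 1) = k^4/4 + k^3/16 - 7*k^2/16 - k/16 + 3/16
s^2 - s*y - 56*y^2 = (s - 8*y)*(s + 7*y)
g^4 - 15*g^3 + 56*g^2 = g^2*(g - 8)*(g - 7)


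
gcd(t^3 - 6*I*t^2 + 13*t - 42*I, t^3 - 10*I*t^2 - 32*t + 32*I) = t - 2*I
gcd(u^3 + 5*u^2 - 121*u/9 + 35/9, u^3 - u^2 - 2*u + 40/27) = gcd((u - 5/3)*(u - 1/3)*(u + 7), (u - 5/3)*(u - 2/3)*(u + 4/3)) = u - 5/3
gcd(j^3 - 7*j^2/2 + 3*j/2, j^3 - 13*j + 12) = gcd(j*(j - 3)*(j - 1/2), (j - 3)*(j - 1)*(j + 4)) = j - 3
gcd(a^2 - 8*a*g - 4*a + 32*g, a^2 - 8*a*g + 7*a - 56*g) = a - 8*g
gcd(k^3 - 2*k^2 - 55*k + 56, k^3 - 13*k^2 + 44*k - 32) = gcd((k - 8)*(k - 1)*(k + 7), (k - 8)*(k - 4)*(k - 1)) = k^2 - 9*k + 8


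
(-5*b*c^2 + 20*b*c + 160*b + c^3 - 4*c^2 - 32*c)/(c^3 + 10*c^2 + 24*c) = (-5*b*c + 40*b + c^2 - 8*c)/(c*(c + 6))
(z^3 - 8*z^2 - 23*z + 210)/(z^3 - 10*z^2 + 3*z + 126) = (z + 5)/(z + 3)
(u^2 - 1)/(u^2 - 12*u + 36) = (u^2 - 1)/(u^2 - 12*u + 36)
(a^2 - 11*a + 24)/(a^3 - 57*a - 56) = (a - 3)/(a^2 + 8*a + 7)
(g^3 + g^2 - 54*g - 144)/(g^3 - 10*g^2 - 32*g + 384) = (g + 3)/(g - 8)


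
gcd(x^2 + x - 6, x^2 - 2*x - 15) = x + 3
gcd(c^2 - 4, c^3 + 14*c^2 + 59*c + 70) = c + 2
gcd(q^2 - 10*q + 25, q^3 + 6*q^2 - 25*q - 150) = q - 5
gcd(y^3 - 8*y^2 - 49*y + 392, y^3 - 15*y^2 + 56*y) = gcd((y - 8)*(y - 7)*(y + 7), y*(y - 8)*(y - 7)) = y^2 - 15*y + 56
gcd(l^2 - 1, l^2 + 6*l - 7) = l - 1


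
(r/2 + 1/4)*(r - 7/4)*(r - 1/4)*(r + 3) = r^4/2 + 3*r^3/4 - 81*r^2/32 - 47*r/64 + 21/64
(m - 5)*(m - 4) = m^2 - 9*m + 20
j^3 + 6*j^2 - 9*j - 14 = (j - 2)*(j + 1)*(j + 7)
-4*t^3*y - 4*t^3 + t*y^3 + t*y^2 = (-2*t + y)*(2*t + y)*(t*y + t)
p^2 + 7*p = p*(p + 7)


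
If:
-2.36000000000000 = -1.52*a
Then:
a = 1.55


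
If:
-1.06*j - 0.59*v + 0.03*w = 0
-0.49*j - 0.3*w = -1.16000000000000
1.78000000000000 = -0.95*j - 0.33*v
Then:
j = -5.60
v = 10.71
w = 13.01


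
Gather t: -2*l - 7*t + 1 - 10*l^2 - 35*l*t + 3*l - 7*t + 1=-10*l^2 + l + t*(-35*l - 14) + 2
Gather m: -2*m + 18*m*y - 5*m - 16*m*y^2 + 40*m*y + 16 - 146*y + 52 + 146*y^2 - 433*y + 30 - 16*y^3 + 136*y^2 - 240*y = m*(-16*y^2 + 58*y - 7) - 16*y^3 + 282*y^2 - 819*y + 98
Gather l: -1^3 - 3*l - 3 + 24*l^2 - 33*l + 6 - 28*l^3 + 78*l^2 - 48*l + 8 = -28*l^3 + 102*l^2 - 84*l + 10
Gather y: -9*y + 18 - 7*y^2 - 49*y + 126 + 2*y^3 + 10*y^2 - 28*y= 2*y^3 + 3*y^2 - 86*y + 144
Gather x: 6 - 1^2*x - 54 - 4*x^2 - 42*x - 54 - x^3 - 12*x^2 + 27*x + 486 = -x^3 - 16*x^2 - 16*x + 384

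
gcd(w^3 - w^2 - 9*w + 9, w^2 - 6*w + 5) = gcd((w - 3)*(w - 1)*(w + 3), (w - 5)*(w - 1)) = w - 1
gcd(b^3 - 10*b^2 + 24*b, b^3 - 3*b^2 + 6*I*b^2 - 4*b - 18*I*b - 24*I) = b - 4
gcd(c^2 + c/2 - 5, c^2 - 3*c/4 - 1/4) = 1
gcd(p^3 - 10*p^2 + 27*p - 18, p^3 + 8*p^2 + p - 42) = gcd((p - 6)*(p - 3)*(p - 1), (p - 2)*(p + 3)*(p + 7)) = 1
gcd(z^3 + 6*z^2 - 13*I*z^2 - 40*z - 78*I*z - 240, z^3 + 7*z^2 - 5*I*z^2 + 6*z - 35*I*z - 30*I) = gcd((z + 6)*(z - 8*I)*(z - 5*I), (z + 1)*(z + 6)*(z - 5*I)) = z^2 + z*(6 - 5*I) - 30*I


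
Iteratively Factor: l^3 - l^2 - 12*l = (l - 4)*(l^2 + 3*l) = l*(l - 4)*(l + 3)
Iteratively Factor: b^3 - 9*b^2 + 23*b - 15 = (b - 1)*(b^2 - 8*b + 15) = (b - 3)*(b - 1)*(b - 5)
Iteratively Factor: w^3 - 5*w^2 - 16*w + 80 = (w + 4)*(w^2 - 9*w + 20) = (w - 5)*(w + 4)*(w - 4)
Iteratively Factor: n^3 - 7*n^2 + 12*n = (n - 4)*(n^2 - 3*n) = (n - 4)*(n - 3)*(n)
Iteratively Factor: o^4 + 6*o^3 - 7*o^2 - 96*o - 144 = (o + 4)*(o^3 + 2*o^2 - 15*o - 36) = (o + 3)*(o + 4)*(o^2 - o - 12) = (o + 3)^2*(o + 4)*(o - 4)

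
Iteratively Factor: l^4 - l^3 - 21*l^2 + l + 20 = (l - 5)*(l^3 + 4*l^2 - l - 4) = (l - 5)*(l + 1)*(l^2 + 3*l - 4) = (l - 5)*(l - 1)*(l + 1)*(l + 4)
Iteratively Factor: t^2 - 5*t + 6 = (t - 3)*(t - 2)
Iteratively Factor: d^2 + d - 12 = (d + 4)*(d - 3)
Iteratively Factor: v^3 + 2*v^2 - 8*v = (v + 4)*(v^2 - 2*v) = (v - 2)*(v + 4)*(v)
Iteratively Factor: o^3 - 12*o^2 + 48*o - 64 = (o - 4)*(o^2 - 8*o + 16) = (o - 4)^2*(o - 4)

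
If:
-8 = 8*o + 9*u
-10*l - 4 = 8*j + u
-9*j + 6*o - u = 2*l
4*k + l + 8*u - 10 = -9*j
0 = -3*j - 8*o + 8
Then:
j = 296/357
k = 460/119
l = -326/357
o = 82/119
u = -536/357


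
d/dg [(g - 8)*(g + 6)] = 2*g - 2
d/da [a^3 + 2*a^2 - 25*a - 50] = 3*a^2 + 4*a - 25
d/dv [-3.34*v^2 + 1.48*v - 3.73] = 1.48 - 6.68*v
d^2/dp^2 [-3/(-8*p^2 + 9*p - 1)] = 6*(-64*p^2 + 72*p + (16*p - 9)^2 - 8)/(8*p^2 - 9*p + 1)^3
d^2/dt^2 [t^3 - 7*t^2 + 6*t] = 6*t - 14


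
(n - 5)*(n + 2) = n^2 - 3*n - 10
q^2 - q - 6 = (q - 3)*(q + 2)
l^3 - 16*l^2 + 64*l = l*(l - 8)^2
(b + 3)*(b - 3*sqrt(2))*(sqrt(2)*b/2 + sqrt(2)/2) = sqrt(2)*b^3/2 - 3*b^2 + 2*sqrt(2)*b^2 - 12*b + 3*sqrt(2)*b/2 - 9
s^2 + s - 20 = (s - 4)*(s + 5)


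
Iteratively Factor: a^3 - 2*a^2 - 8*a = (a + 2)*(a^2 - 4*a) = (a - 4)*(a + 2)*(a)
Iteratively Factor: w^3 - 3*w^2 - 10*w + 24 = (w + 3)*(w^2 - 6*w + 8) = (w - 2)*(w + 3)*(w - 4)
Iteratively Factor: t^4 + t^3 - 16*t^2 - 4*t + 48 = (t - 2)*(t^3 + 3*t^2 - 10*t - 24) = (t - 2)*(t + 2)*(t^2 + t - 12) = (t - 3)*(t - 2)*(t + 2)*(t + 4)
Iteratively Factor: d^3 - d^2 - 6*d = (d + 2)*(d^2 - 3*d) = (d - 3)*(d + 2)*(d)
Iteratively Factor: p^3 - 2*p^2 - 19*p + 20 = (p + 4)*(p^2 - 6*p + 5) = (p - 5)*(p + 4)*(p - 1)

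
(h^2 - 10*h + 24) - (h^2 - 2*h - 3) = 27 - 8*h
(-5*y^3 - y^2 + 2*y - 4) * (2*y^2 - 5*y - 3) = -10*y^5 + 23*y^4 + 24*y^3 - 15*y^2 + 14*y + 12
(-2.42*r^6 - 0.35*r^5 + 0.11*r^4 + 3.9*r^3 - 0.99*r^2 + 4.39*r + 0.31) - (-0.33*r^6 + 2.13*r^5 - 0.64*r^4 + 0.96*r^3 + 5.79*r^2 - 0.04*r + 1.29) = -2.09*r^6 - 2.48*r^5 + 0.75*r^4 + 2.94*r^3 - 6.78*r^2 + 4.43*r - 0.98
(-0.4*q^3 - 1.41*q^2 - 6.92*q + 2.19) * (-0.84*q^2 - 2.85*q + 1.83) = 0.336*q^5 + 2.3244*q^4 + 9.0993*q^3 + 15.3021*q^2 - 18.9051*q + 4.0077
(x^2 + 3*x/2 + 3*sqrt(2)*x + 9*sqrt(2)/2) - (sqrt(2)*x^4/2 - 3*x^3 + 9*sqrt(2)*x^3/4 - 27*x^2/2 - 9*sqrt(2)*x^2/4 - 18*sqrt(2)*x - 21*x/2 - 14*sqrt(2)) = -sqrt(2)*x^4/2 - 9*sqrt(2)*x^3/4 + 3*x^3 + 9*sqrt(2)*x^2/4 + 29*x^2/2 + 12*x + 21*sqrt(2)*x + 37*sqrt(2)/2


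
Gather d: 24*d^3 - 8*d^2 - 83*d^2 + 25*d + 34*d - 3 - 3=24*d^3 - 91*d^2 + 59*d - 6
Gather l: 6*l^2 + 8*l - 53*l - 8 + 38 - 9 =6*l^2 - 45*l + 21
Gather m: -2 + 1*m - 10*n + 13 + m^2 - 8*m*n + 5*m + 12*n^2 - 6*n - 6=m^2 + m*(6 - 8*n) + 12*n^2 - 16*n + 5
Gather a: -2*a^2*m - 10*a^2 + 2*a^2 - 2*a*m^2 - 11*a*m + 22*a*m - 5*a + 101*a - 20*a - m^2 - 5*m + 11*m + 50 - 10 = a^2*(-2*m - 8) + a*(-2*m^2 + 11*m + 76) - m^2 + 6*m + 40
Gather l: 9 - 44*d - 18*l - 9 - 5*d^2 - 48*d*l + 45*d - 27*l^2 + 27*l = -5*d^2 + d - 27*l^2 + l*(9 - 48*d)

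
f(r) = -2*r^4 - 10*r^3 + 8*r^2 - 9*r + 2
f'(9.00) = -8127.00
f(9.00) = -19843.00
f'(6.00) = -2721.00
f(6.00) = -4516.00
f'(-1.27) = -61.32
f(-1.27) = 41.61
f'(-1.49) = -72.98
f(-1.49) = 56.39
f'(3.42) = -625.19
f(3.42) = -608.84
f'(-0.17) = -12.55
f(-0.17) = 3.81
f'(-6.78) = 996.79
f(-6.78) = -678.76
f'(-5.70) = 406.64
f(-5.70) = 53.95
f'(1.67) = -103.21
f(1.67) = -52.85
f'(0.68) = -14.51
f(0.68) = -3.99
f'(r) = -8*r^3 - 30*r^2 + 16*r - 9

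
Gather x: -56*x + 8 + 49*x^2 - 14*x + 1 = 49*x^2 - 70*x + 9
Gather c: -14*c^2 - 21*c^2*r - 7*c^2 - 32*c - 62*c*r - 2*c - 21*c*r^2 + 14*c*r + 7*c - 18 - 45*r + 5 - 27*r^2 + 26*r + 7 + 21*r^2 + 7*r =c^2*(-21*r - 21) + c*(-21*r^2 - 48*r - 27) - 6*r^2 - 12*r - 6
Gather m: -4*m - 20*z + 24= -4*m - 20*z + 24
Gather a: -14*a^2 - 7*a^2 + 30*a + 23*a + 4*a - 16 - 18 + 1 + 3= -21*a^2 + 57*a - 30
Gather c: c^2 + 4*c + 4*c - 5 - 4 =c^2 + 8*c - 9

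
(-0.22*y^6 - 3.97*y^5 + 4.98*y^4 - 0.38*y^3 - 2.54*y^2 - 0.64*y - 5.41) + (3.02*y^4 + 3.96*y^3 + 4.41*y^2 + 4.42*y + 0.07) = -0.22*y^6 - 3.97*y^5 + 8.0*y^4 + 3.58*y^3 + 1.87*y^2 + 3.78*y - 5.34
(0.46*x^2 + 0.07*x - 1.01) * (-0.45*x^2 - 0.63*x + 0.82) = -0.207*x^4 - 0.3213*x^3 + 0.7876*x^2 + 0.6937*x - 0.8282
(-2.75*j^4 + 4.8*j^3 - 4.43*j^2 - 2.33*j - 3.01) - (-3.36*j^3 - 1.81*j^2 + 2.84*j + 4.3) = -2.75*j^4 + 8.16*j^3 - 2.62*j^2 - 5.17*j - 7.31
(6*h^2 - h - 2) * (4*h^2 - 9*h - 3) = 24*h^4 - 58*h^3 - 17*h^2 + 21*h + 6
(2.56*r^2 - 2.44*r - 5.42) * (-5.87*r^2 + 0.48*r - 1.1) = -15.0272*r^4 + 15.5516*r^3 + 27.8282*r^2 + 0.0824000000000003*r + 5.962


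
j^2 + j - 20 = (j - 4)*(j + 5)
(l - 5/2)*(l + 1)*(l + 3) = l^3 + 3*l^2/2 - 7*l - 15/2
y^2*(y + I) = y^3 + I*y^2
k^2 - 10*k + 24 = (k - 6)*(k - 4)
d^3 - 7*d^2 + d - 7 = (d - 7)*(d - I)*(d + I)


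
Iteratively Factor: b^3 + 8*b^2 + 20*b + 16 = (b + 2)*(b^2 + 6*b + 8) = (b + 2)^2*(b + 4)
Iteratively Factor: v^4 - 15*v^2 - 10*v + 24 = (v + 2)*(v^3 - 2*v^2 - 11*v + 12) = (v + 2)*(v + 3)*(v^2 - 5*v + 4) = (v - 4)*(v + 2)*(v + 3)*(v - 1)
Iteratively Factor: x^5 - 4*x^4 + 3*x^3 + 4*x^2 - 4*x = (x - 2)*(x^4 - 2*x^3 - x^2 + 2*x) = (x - 2)^2*(x^3 - x) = (x - 2)^2*(x - 1)*(x^2 + x) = x*(x - 2)^2*(x - 1)*(x + 1)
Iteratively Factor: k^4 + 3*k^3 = (k)*(k^3 + 3*k^2) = k^2*(k^2 + 3*k) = k^2*(k + 3)*(k)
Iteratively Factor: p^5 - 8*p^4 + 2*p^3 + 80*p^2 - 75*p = (p - 5)*(p^4 - 3*p^3 - 13*p^2 + 15*p) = (p - 5)*(p + 3)*(p^3 - 6*p^2 + 5*p) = (p - 5)*(p - 1)*(p + 3)*(p^2 - 5*p) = (p - 5)^2*(p - 1)*(p + 3)*(p)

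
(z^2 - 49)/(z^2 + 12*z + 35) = (z - 7)/(z + 5)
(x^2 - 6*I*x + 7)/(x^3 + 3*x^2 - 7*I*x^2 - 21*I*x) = (x + I)/(x*(x + 3))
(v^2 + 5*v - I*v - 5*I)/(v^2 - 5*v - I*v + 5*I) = (v + 5)/(v - 5)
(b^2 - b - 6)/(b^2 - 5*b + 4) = (b^2 - b - 6)/(b^2 - 5*b + 4)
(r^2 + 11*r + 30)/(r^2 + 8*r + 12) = (r + 5)/(r + 2)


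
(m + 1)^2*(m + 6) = m^3 + 8*m^2 + 13*m + 6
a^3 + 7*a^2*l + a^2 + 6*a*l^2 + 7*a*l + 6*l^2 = (a + 1)*(a + l)*(a + 6*l)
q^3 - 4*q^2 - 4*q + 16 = (q - 4)*(q - 2)*(q + 2)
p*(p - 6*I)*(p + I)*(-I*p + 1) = -I*p^4 - 4*p^3 - 11*I*p^2 + 6*p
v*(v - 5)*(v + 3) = v^3 - 2*v^2 - 15*v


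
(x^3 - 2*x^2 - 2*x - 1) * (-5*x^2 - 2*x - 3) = -5*x^5 + 8*x^4 + 11*x^3 + 15*x^2 + 8*x + 3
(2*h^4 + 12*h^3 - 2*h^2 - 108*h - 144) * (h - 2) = 2*h^5 + 8*h^4 - 26*h^3 - 104*h^2 + 72*h + 288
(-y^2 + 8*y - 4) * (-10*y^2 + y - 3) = 10*y^4 - 81*y^3 + 51*y^2 - 28*y + 12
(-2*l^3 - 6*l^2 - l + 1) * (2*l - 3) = -4*l^4 - 6*l^3 + 16*l^2 + 5*l - 3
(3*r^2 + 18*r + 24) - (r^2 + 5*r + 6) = 2*r^2 + 13*r + 18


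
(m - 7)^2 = m^2 - 14*m + 49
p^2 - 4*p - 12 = (p - 6)*(p + 2)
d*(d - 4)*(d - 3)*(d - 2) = d^4 - 9*d^3 + 26*d^2 - 24*d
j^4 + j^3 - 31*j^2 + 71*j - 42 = (j - 3)*(j - 2)*(j - 1)*(j + 7)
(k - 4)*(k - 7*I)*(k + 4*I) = k^3 - 4*k^2 - 3*I*k^2 + 28*k + 12*I*k - 112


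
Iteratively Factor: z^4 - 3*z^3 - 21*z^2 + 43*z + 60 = (z + 4)*(z^3 - 7*z^2 + 7*z + 15) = (z - 3)*(z + 4)*(z^2 - 4*z - 5) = (z - 5)*(z - 3)*(z + 4)*(z + 1)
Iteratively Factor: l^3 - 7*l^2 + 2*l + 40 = (l - 5)*(l^2 - 2*l - 8) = (l - 5)*(l - 4)*(l + 2)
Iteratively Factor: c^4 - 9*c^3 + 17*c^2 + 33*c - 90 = (c + 2)*(c^3 - 11*c^2 + 39*c - 45) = (c - 3)*(c + 2)*(c^2 - 8*c + 15) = (c - 5)*(c - 3)*(c + 2)*(c - 3)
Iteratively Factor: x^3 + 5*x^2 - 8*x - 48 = (x + 4)*(x^2 + x - 12) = (x - 3)*(x + 4)*(x + 4)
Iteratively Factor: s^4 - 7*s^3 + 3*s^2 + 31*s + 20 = (s + 1)*(s^3 - 8*s^2 + 11*s + 20) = (s + 1)^2*(s^2 - 9*s + 20) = (s - 4)*(s + 1)^2*(s - 5)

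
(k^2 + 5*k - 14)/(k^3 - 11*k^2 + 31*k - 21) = (k^2 + 5*k - 14)/(k^3 - 11*k^2 + 31*k - 21)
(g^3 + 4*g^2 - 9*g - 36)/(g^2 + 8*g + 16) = (g^2 - 9)/(g + 4)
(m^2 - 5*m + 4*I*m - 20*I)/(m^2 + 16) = (m - 5)/(m - 4*I)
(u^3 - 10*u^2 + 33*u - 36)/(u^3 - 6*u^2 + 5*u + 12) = (u - 3)/(u + 1)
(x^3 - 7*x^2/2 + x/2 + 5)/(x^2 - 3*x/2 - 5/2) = x - 2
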